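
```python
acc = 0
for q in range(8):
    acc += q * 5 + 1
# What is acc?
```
Trace:
  acc=0
  acc=1, q=0
  acc=7, q=1
  acc=18, q=2
  acc=34, q=3
  acc=55, q=4
  acc=81, q=5
  acc=112, q=6
  acc=148, q=7

Final answer: 148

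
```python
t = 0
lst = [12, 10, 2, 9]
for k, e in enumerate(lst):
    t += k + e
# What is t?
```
Trace:
  t=0
  t=12, k=0, e=12
  t=23, k=1, e=10
  t=27, k=2, e=2
  t=39, k=3, e=9

Final answer: 39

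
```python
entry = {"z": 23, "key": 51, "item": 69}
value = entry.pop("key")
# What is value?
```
Trace:
  entry={'z': 23, 'key': 51, 'item': 69}
  entry={'z': 23, 'item': 69}, value=51

Final answer: 51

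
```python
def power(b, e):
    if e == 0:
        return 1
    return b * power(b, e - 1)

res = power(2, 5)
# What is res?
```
Call trace:
power(b=2, e=5)
  power(b=2, e=4)
    power(b=2, e=3)
      power(b=2, e=2)
        power(b=2, e=1)
          power(b=2, e=0)
          -> return 1
        -> return 2
      -> return 4
    -> return 8
  -> return 16
-> return 32

Final answer: 32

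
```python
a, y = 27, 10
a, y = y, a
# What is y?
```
Trace:
  a=27, y=10
  a=10, y=27

Final answer: 27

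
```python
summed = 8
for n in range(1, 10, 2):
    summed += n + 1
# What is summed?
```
Trace:
  summed=8
  summed=10, n=1
  summed=14, n=3
  summed=20, n=5
  summed=28, n=7
  summed=38, n=9

Final answer: 38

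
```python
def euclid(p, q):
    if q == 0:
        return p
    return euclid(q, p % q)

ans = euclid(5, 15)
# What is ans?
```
Call trace:
euclid(p=5, q=15)
  euclid(p=15, q=5)
    euclid(p=5, q=0)
    -> return 5
  -> return 5
-> return 5

Final answer: 5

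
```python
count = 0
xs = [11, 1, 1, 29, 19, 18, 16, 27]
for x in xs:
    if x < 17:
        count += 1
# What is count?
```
Trace:
  count=0
  count=1, x=11
  count=2, x=1
  count=3, x=1
  count=3, x=29
  count=3, x=19
  count=3, x=18
  count=4, x=16
  count=4, x=27

Final answer: 4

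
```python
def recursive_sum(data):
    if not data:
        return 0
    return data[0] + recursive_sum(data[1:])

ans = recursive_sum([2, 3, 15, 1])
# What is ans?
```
Call trace:
recursive_sum(data=[2, 3, 15, 1])
  recursive_sum(data=[3, 15, 1])
    recursive_sum(data=[15, 1])
      recursive_sum(data=[1])
        recursive_sum(data=[])
        -> return 0
      -> return 1
    -> return 16
  -> return 19
-> return 21

Final answer: 21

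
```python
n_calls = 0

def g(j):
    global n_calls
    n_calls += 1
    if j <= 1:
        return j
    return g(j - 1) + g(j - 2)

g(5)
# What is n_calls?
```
Call trace (a repeated sub-call is expanded the first time; later identical calls just restate its return value):
g(j=5)
  g(j=4)
    g(j=3)
      g(j=2)
        g(j=1)
        -> return 1
        g(j=0)
        -> return 0
      -> return 1
      g(j=1)
      -> return 1
    -> return 2
    g(j=2) -> return 1  (same call as traced above)
  -> return 3
  g(j=3) -> return 2  (same call as traced above)
-> return 5

n_calls is incremented once per call, so count the calls in each subtree. Let C(j) = number of calls made by g(j).
C(0) = C(1) = 1 (base case, no recursion); C(j) = 1 + C(j - 1) + C(j - 2) otherwise.
C(2) = 1 + C(1) + C(0) = 1 + 1 + 1 = 3
C(3) = 1 + C(2) + C(1) = 1 + 3 + 1 = 5
C(4) = 1 + C(3) + C(2) = 1 + 5 + 3 = 9
C(5) = 1 + C(4) + C(3) = 1 + 9 + 5 = 15
n_calls = C(5) = 15

Final answer: 15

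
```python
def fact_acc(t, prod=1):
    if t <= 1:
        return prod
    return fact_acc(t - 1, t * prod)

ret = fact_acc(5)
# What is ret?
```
Call trace:
fact_acc(t=5, prod=1)
  fact_acc(t=4, prod=5)
    fact_acc(t=3, prod=20)
      fact_acc(t=2, prod=60)
        fact_acc(t=1, prod=120)
        -> return 120
      -> return 120
    -> return 120
  -> return 120
-> return 120

Final answer: 120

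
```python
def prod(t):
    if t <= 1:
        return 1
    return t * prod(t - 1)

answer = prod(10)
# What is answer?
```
Call trace:
prod(t=10)
  prod(t=9)
    prod(t=8)
      prod(t=7)
        prod(t=6)
          prod(t=5)
            prod(t=4)
              prod(t=3)
                prod(t=2)
                  prod(t=1)
                  -> return 1
                -> return 2
              -> return 6
            -> return 24
          -> return 120
        -> return 720
      -> return 5040
    -> return 40320
  -> return 362880
-> return 3628800

Final answer: 3628800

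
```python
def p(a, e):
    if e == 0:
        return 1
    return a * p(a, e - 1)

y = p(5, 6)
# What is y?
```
Call trace:
p(a=5, e=6)
  p(a=5, e=5)
    p(a=5, e=4)
      p(a=5, e=3)
        p(a=5, e=2)
          p(a=5, e=1)
            p(a=5, e=0)
            -> return 1
          -> return 5
        -> return 25
      -> return 125
    -> return 625
  -> return 3125
-> return 15625

Final answer: 15625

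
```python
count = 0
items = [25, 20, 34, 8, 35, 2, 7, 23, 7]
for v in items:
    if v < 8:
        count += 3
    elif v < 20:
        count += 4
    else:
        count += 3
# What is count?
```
Trace:
  count=0
  count=3, v=25
  count=6, v=20
  count=9, v=34
  count=13, v=8
  count=16, v=35
  count=19, v=2
  count=22, v=7
  count=25, v=23
  count=28, v=7

Final answer: 28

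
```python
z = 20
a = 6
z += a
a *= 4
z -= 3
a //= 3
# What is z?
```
Trace:
  z=20
  z=20, a=6
  z=26, a=6
  z=26, a=24
  z=23, a=24
  z=23, a=8

Final answer: 23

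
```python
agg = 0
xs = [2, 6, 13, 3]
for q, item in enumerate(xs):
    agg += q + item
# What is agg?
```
Trace:
  agg=0
  agg=2, q=0, item=2
  agg=9, q=1, item=6
  agg=24, q=2, item=13
  agg=30, q=3, item=3

Final answer: 30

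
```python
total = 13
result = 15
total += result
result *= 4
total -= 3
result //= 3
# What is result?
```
Trace:
  total=13
  total=13, result=15
  total=28, result=15
  total=28, result=60
  total=25, result=60
  total=25, result=20

Final answer: 20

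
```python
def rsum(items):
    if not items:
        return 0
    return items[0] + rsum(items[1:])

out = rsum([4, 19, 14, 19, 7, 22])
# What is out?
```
Call trace:
rsum(items=[4, 19, 14, 19, 7, 22])
  rsum(items=[19, 14, 19, 7, 22])
    rsum(items=[14, 19, 7, 22])
      rsum(items=[19, 7, 22])
        rsum(items=[7, 22])
          rsum(items=[22])
            rsum(items=[])
            -> return 0
          -> return 22
        -> return 29
      -> return 48
    -> return 62
  -> return 81
-> return 85

Final answer: 85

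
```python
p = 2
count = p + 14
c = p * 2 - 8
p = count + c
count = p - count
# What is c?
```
Trace:
  p=2
  p=2, count=16
  p=2, count=16, c=-4
  p=12, count=16, c=-4
  p=12, count=-4, c=-4

Final answer: -4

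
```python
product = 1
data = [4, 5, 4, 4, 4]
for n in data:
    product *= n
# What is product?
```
Trace:
  product=1
  product=4, n=4
  product=20, n=5
  product=80, n=4
  product=320, n=4
  product=1280, n=4

Final answer: 1280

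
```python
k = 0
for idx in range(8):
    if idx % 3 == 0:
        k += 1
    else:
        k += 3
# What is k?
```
Trace:
  k=0
  k=1, idx=0
  k=4, idx=1
  k=7, idx=2
  k=8, idx=3
  k=11, idx=4
  k=14, idx=5
  k=15, idx=6
  k=18, idx=7

Final answer: 18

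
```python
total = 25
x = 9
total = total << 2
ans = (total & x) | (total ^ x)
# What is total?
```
Trace:
  total=25
  total=25, x=9
  total=100, x=9
  total=100, x=9, ans=109

Final answer: 100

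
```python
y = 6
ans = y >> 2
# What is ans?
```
Trace:
  y=6
  y=6, ans=1

Final answer: 1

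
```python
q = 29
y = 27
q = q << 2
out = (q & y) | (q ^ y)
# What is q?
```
Trace:
  q=29
  q=29, y=27
  q=116, y=27
  q=116, y=27, out=127

Final answer: 116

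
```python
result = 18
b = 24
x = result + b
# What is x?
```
Trace:
  result=18
  result=18, b=24
  result=18, b=24, x=42

Final answer: 42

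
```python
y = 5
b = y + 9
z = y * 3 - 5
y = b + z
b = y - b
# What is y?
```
Trace:
  y=5
  y=5, b=14
  y=5, b=14, z=10
  y=24, b=14, z=10
  y=24, b=10, z=10

Final answer: 24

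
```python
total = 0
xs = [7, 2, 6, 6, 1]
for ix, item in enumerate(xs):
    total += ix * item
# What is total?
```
Trace:
  total=0
  total=0, ix=0, item=7
  total=2, ix=1, item=2
  total=14, ix=2, item=6
  total=32, ix=3, item=6
  total=36, ix=4, item=1

Final answer: 36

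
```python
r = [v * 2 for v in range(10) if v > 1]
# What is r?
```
Trace:
  v=0
  v=1
  v=2
  v=3
  v=4
  v=5
  v=6
  v=7
  v=8
  v=9
  r=[4, 6, 8, 10, 12, 14, 16, 18]

Final answer: [4, 6, 8, 10, 12, 14, 16, 18]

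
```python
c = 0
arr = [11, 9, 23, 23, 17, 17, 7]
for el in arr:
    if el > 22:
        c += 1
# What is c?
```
Trace:
  c=0
  c=0, el=11
  c=0, el=9
  c=1, el=23
  c=2, el=23
  c=2, el=17
  c=2, el=17
  c=2, el=7

Final answer: 2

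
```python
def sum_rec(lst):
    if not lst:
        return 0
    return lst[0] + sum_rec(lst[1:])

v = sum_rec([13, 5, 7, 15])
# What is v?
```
Call trace:
sum_rec(lst=[13, 5, 7, 15])
  sum_rec(lst=[5, 7, 15])
    sum_rec(lst=[7, 15])
      sum_rec(lst=[15])
        sum_rec(lst=[])
        -> return 0
      -> return 15
    -> return 22
  -> return 27
-> return 40

Final answer: 40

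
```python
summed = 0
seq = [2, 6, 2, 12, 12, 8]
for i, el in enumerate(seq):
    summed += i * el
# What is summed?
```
Trace:
  summed=0
  summed=0, i=0, el=2
  summed=6, i=1, el=6
  summed=10, i=2, el=2
  summed=46, i=3, el=12
  summed=94, i=4, el=12
  summed=134, i=5, el=8

Final answer: 134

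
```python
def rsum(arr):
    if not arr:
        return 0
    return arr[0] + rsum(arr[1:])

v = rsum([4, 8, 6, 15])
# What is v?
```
Call trace:
rsum(arr=[4, 8, 6, 15])
  rsum(arr=[8, 6, 15])
    rsum(arr=[6, 15])
      rsum(arr=[15])
        rsum(arr=[])
        -> return 0
      -> return 15
    -> return 21
  -> return 29
-> return 33

Final answer: 33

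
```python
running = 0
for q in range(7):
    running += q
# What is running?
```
Trace:
  running=0
  running=0, q=0
  running=1, q=1
  running=3, q=2
  running=6, q=3
  running=10, q=4
  running=15, q=5
  running=21, q=6

Final answer: 21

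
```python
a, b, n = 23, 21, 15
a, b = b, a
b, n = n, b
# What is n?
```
Trace:
  a=23, b=21, n=15
  a=21, b=23, n=15
  a=21, b=15, n=23

Final answer: 23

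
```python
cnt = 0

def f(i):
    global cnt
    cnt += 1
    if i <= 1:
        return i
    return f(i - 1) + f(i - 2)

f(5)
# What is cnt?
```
Call trace (a repeated sub-call is expanded the first time; later identical calls just restate its return value):
f(i=5)
  f(i=4)
    f(i=3)
      f(i=2)
        f(i=1)
        -> return 1
        f(i=0)
        -> return 0
      -> return 1
      f(i=1)
      -> return 1
    -> return 2
    f(i=2) -> return 1  (same call as traced above)
  -> return 3
  f(i=3) -> return 2  (same call as traced above)
-> return 5

cnt is incremented once per call, so count the calls in each subtree. Let C(i) = number of calls made by f(i).
C(0) = C(1) = 1 (base case, no recursion); C(i) = 1 + C(i - 1) + C(i - 2) otherwise.
C(2) = 1 + C(1) + C(0) = 1 + 1 + 1 = 3
C(3) = 1 + C(2) + C(1) = 1 + 3 + 1 = 5
C(4) = 1 + C(3) + C(2) = 1 + 5 + 3 = 9
C(5) = 1 + C(4) + C(3) = 1 + 9 + 5 = 15
cnt = C(5) = 15

Final answer: 15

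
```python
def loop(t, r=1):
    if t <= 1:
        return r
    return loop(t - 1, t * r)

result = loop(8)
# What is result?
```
Call trace:
loop(t=8, r=1)
  loop(t=7, r=8)
    loop(t=6, r=56)
      loop(t=5, r=336)
        loop(t=4, r=1680)
          loop(t=3, r=6720)
            loop(t=2, r=20160)
              loop(t=1, r=40320)
              -> return 40320
            -> return 40320
          -> return 40320
        -> return 40320
      -> return 40320
    -> return 40320
  -> return 40320
-> return 40320

Final answer: 40320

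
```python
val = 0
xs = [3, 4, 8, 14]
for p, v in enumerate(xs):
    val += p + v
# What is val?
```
Trace:
  val=0
  val=3, p=0, v=3
  val=8, p=1, v=4
  val=18, p=2, v=8
  val=35, p=3, v=14

Final answer: 35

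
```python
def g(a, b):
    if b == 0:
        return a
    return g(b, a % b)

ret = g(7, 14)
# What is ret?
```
Call trace:
g(a=7, b=14)
  g(a=14, b=7)
    g(a=7, b=0)
    -> return 7
  -> return 7
-> return 7

Final answer: 7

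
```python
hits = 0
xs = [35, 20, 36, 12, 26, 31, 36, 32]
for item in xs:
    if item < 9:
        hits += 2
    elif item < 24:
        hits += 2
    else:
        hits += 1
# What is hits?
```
Trace:
  hits=0
  hits=1, item=35
  hits=3, item=20
  hits=4, item=36
  hits=6, item=12
  hits=7, item=26
  hits=8, item=31
  hits=9, item=36
  hits=10, item=32

Final answer: 10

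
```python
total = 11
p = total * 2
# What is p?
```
Trace:
  total=11
  total=11, p=22

Final answer: 22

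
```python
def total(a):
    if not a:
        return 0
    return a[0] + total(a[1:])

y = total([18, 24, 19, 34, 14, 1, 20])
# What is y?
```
Call trace:
total(a=[18, 24, 19, 34, 14, 1, 20])
  total(a=[24, 19, 34, 14, 1, 20])
    total(a=[19, 34, 14, 1, 20])
      total(a=[34, 14, 1, 20])
        total(a=[14, 1, 20])
          total(a=[1, 20])
            total(a=[20])
              total(a=[])
              -> return 0
            -> return 20
          -> return 21
        -> return 35
      -> return 69
    -> return 88
  -> return 112
-> return 130

Final answer: 130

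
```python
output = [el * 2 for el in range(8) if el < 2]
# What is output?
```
Trace:
  el=0
  el=1
  el=2
  el=3
  el=4
  el=5
  el=6
  el=7
  output=[0, 2]

Final answer: [0, 2]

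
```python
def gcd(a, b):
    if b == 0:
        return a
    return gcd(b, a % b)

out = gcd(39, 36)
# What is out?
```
Call trace:
gcd(a=39, b=36)
  gcd(a=36, b=3)
    gcd(a=3, b=0)
    -> return 3
  -> return 3
-> return 3

Final answer: 3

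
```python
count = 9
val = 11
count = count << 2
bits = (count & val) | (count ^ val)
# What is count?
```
Trace:
  count=9
  count=9, val=11
  count=36, val=11
  count=36, val=11, bits=47

Final answer: 36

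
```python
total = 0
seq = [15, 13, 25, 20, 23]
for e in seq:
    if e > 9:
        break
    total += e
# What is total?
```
Trace:
  total=0
  total=0, e=15

Final answer: 0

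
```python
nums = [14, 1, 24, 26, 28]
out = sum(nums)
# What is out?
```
Trace:
  nums=[14, 1, 24, 26, 28]
  nums=[14, 1, 24, 26, 28], out=93

Final answer: 93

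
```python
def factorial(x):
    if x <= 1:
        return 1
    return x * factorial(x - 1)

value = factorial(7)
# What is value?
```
Call trace:
factorial(x=7)
  factorial(x=6)
    factorial(x=5)
      factorial(x=4)
        factorial(x=3)
          factorial(x=2)
            factorial(x=1)
            -> return 1
          -> return 2
        -> return 6
      -> return 24
    -> return 120
  -> return 720
-> return 5040

Final answer: 5040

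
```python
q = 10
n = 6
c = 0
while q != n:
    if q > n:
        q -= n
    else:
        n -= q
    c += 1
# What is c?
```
Trace:
  q=10
  q=10, n=6
  q=10, n=6, c=0
  q=4, n=6, c=1
  q=4, n=2, c=2
  q=2, n=2, c=3

Final answer: 3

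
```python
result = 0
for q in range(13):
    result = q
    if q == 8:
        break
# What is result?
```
Trace:
  result=0
  result=0, q=0
  result=1, q=1
  result=2, q=2
  result=3, q=3
  result=4, q=4
  result=5, q=5
  result=6, q=6
  result=7, q=7
  result=8, q=8

Final answer: 8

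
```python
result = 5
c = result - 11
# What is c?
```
Trace:
  result=5
  result=5, c=-6

Final answer: -6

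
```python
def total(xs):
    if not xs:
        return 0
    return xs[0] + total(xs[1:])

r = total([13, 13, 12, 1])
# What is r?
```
Call trace:
total(xs=[13, 13, 12, 1])
  total(xs=[13, 12, 1])
    total(xs=[12, 1])
      total(xs=[1])
        total(xs=[])
        -> return 0
      -> return 1
    -> return 13
  -> return 26
-> return 39

Final answer: 39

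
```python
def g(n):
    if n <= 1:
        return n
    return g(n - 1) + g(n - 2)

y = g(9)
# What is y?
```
Call trace (a repeated sub-call is expanded the first time; later identical calls just restate its return value):
g(n=9)
  g(n=8)
    g(n=7)
      g(n=6)
        g(n=5)
          g(n=4)
            g(n=3)
              g(n=2)
                g(n=1)
                -> return 1
                g(n=0)
                -> return 0
              -> return 1
              g(n=1)
              -> return 1
            -> return 2
            g(n=2) -> return 1  (same call as traced above)
          -> return 3
          g(n=3) -> return 2  (same call as traced above)
        -> return 5
        g(n=4) -> return 3  (same call as traced above)
      -> return 8
      g(n=5) -> return 5  (same call as traced above)
    -> return 13
    g(n=6) -> return 8  (same call as traced above)
  -> return 21
  g(n=7) -> return 13  (same call as traced above)
-> return 34

Final answer: 34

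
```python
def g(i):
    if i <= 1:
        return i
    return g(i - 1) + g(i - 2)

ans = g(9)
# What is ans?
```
Call trace (a repeated sub-call is expanded the first time; later identical calls just restate its return value):
g(i=9)
  g(i=8)
    g(i=7)
      g(i=6)
        g(i=5)
          g(i=4)
            g(i=3)
              g(i=2)
                g(i=1)
                -> return 1
                g(i=0)
                -> return 0
              -> return 1
              g(i=1)
              -> return 1
            -> return 2
            g(i=2) -> return 1  (same call as traced above)
          -> return 3
          g(i=3) -> return 2  (same call as traced above)
        -> return 5
        g(i=4) -> return 3  (same call as traced above)
      -> return 8
      g(i=5) -> return 5  (same call as traced above)
    -> return 13
    g(i=6) -> return 8  (same call as traced above)
  -> return 21
  g(i=7) -> return 13  (same call as traced above)
-> return 34

Final answer: 34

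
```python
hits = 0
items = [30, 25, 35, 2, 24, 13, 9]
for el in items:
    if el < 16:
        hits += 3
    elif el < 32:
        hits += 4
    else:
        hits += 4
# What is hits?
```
Trace:
  hits=0
  hits=4, el=30
  hits=8, el=25
  hits=12, el=35
  hits=15, el=2
  hits=19, el=24
  hits=22, el=13
  hits=25, el=9

Final answer: 25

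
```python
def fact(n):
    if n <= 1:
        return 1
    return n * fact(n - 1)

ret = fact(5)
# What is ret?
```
Call trace:
fact(n=5)
  fact(n=4)
    fact(n=3)
      fact(n=2)
        fact(n=1)
        -> return 1
      -> return 2
    -> return 6
  -> return 24
-> return 120

Final answer: 120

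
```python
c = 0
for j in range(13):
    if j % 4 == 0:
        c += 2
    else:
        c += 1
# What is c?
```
Trace:
  c=0
  c=2, j=0
  c=3, j=1
  c=4, j=2
  c=5, j=3
  c=7, j=4
  c=8, j=5
  c=9, j=6
  c=10, j=7
  c=12, j=8
  c=13, j=9
  c=14, j=10
  c=15, j=11
  c=17, j=12

Final answer: 17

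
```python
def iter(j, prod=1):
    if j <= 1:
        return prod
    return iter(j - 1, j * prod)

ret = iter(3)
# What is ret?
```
Call trace:
iter(j=3, prod=1)
  iter(j=2, prod=3)
    iter(j=1, prod=6)
    -> return 6
  -> return 6
-> return 6

Final answer: 6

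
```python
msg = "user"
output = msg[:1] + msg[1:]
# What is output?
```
Trace:
  msg='user'
  msg='user', output='user'

Final answer: 'user'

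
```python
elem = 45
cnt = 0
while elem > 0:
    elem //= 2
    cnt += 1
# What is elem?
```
Trace:
  elem=45
  elem=45, cnt=0
  elem=22, cnt=1
  elem=11, cnt=2
  elem=5, cnt=3
  elem=2, cnt=4
  elem=1, cnt=5
  elem=0, cnt=6

Final answer: 0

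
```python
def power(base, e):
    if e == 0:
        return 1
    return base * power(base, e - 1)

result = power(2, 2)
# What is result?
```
Call trace:
power(base=2, e=2)
  power(base=2, e=1)
    power(base=2, e=0)
    -> return 1
  -> return 2
-> return 4

Final answer: 4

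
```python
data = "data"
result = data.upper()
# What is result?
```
Trace:
  data='data'
  data='data', result='DATA'

Final answer: 'DATA'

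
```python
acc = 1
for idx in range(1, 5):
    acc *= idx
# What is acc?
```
Trace:
  acc=1
  acc=1, idx=1
  acc=2, idx=2
  acc=6, idx=3
  acc=24, idx=4

Final answer: 24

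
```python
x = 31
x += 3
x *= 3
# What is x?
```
Trace:
  x=31
  x=34
  x=102

Final answer: 102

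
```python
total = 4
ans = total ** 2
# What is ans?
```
Trace:
  total=4
  total=4, ans=16

Final answer: 16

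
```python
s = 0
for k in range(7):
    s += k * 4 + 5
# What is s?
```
Trace:
  s=0
  s=5, k=0
  s=14, k=1
  s=27, k=2
  s=44, k=3
  s=65, k=4
  s=90, k=5
  s=119, k=6

Final answer: 119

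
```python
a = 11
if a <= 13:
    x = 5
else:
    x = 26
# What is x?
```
Trace:
  a=11
  a=11, x=5

Final answer: 5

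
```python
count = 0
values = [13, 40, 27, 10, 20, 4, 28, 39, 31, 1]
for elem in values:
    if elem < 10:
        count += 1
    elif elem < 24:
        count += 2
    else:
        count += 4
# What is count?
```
Trace:
  count=0
  count=2, elem=13
  count=6, elem=40
  count=10, elem=27
  count=12, elem=10
  count=14, elem=20
  count=15, elem=4
  count=19, elem=28
  count=23, elem=39
  count=27, elem=31
  count=28, elem=1

Final answer: 28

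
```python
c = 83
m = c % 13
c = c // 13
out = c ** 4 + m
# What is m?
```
Trace:
  c=83
  c=83, m=5
  c=6, m=5
  c=6, m=5, out=1301

Final answer: 5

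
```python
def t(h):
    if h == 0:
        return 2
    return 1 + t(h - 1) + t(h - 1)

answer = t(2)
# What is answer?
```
Call trace (a repeated sub-call is expanded the first time; later identical calls just restate its return value):
t(h=2)
  t(h=1)
    t(h=0)
    -> return 2
    t(h=0)
    -> return 2
  -> return 5
  t(h=1) -> return 5  (same call as traced above)
-> return 11

Final answer: 11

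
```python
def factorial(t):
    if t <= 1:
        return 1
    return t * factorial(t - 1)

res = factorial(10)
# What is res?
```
Call trace:
factorial(t=10)
  factorial(t=9)
    factorial(t=8)
      factorial(t=7)
        factorial(t=6)
          factorial(t=5)
            factorial(t=4)
              factorial(t=3)
                factorial(t=2)
                  factorial(t=1)
                  -> return 1
                -> return 2
              -> return 6
            -> return 24
          -> return 120
        -> return 720
      -> return 5040
    -> return 40320
  -> return 362880
-> return 3628800

Final answer: 3628800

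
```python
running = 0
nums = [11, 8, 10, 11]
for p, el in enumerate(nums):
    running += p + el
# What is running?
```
Trace:
  running=0
  running=11, p=0, el=11
  running=20, p=1, el=8
  running=32, p=2, el=10
  running=46, p=3, el=11

Final answer: 46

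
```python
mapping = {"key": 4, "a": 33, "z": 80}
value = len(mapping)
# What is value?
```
Trace:
  mapping={'key': 4, 'a': 33, 'z': 80}
  mapping={'key': 4, 'a': 33, 'z': 80}, value=3

Final answer: 3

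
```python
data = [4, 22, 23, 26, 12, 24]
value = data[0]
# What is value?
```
Trace:
  data=[4, 22, 23, 26, 12, 24]
  data=[4, 22, 23, 26, 12, 24], value=4

Final answer: 4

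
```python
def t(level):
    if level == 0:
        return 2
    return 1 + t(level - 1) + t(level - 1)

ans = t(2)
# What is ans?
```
Call trace (a repeated sub-call is expanded the first time; later identical calls just restate its return value):
t(level=2)
  t(level=1)
    t(level=0)
    -> return 2
    t(level=0)
    -> return 2
  -> return 5
  t(level=1) -> return 5  (same call as traced above)
-> return 11

Final answer: 11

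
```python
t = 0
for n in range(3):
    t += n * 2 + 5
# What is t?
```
Trace:
  t=0
  t=5, n=0
  t=12, n=1
  t=21, n=2

Final answer: 21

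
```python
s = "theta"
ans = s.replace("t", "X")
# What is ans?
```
Trace:
  s='theta'
  s='theta', ans='XheXa'

Final answer: 'XheXa'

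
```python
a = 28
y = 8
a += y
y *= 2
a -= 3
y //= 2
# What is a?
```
Trace:
  a=28
  a=28, y=8
  a=36, y=8
  a=36, y=16
  a=33, y=16
  a=33, y=8

Final answer: 33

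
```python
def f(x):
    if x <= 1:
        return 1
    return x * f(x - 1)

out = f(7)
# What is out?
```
Call trace:
f(x=7)
  f(x=6)
    f(x=5)
      f(x=4)
        f(x=3)
          f(x=2)
            f(x=1)
            -> return 1
          -> return 2
        -> return 6
      -> return 24
    -> return 120
  -> return 720
-> return 5040

Final answer: 5040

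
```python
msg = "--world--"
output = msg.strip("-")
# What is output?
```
Trace:
  msg='--world--'
  msg='--world--', output='world'

Final answer: 'world'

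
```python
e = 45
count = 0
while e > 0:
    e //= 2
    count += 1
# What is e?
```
Trace:
  e=45
  e=45, count=0
  e=22, count=1
  e=11, count=2
  e=5, count=3
  e=2, count=4
  e=1, count=5
  e=0, count=6

Final answer: 0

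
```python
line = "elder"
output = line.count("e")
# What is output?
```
Trace:
  line='elder'
  line='elder', output=2

Final answer: 2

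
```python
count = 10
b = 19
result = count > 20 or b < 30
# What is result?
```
Trace:
  count=10
  count=10, b=19
  count=10, b=19, result=True

Final answer: True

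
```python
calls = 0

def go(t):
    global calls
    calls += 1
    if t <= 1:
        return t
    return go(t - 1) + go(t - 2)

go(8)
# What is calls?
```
Call trace (a repeated sub-call is expanded the first time; later identical calls just restate its return value):
go(t=8)
  go(t=7)
    go(t=6)
      go(t=5)
        go(t=4)
          go(t=3)
            go(t=2)
              go(t=1)
              -> return 1
              go(t=0)
              -> return 0
            -> return 1
            go(t=1)
            -> return 1
          -> return 2
          go(t=2) -> return 1  (same call as traced above)
        -> return 3
        go(t=3) -> return 2  (same call as traced above)
      -> return 5
      go(t=4) -> return 3  (same call as traced above)
    -> return 8
    go(t=5) -> return 5  (same call as traced above)
  -> return 13
  go(t=6) -> return 8  (same call as traced above)
-> return 21

calls is incremented once per call, so count the calls in each subtree. Let C(t) = number of calls made by go(t).
C(0) = C(1) = 1 (base case, no recursion); C(t) = 1 + C(t - 1) + C(t - 2) otherwise.
C(2) = 1 + C(1) + C(0) = 1 + 1 + 1 = 3
C(3) = 1 + C(2) + C(1) = 1 + 3 + 1 = 5
C(4) = 1 + C(3) + C(2) = 1 + 5 + 3 = 9
C(5) = 1 + C(4) + C(3) = 1 + 9 + 5 = 15
C(6) = 1 + C(5) + C(4) = 1 + 15 + 9 = 25
C(7) = 1 + C(6) + C(5) = 1 + 25 + 15 = 41
C(8) = 1 + C(7) + C(6) = 1 + 41 + 25 = 67
calls = C(8) = 67

Final answer: 67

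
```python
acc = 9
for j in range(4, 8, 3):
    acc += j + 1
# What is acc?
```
Trace:
  acc=9
  acc=14, j=4
  acc=22, j=7

Final answer: 22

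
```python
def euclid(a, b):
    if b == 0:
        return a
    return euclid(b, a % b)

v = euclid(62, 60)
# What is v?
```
Call trace:
euclid(a=62, b=60)
  euclid(a=60, b=2)
    euclid(a=2, b=0)
    -> return 2
  -> return 2
-> return 2

Final answer: 2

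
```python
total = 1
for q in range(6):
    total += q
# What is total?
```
Trace:
  total=1
  total=1, q=0
  total=2, q=1
  total=4, q=2
  total=7, q=3
  total=11, q=4
  total=16, q=5

Final answer: 16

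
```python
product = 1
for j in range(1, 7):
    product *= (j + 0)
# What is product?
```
Trace:
  product=1
  product=1, j=1
  product=2, j=2
  product=6, j=3
  product=24, j=4
  product=120, j=5
  product=720, j=6

Final answer: 720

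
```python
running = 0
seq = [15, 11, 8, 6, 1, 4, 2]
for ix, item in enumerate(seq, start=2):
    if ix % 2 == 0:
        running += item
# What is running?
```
Trace:
  running=0
  running=15, ix=2, item=15
  running=15, ix=3, item=11
  running=23, ix=4, item=8
  running=23, ix=5, item=6
  running=24, ix=6, item=1
  running=24, ix=7, item=4
  running=26, ix=8, item=2

Final answer: 26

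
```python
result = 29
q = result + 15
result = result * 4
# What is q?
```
Trace:
  result=29
  result=29, q=44
  result=116, q=44

Final answer: 44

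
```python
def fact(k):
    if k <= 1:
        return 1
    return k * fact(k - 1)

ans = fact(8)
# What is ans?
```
Call trace:
fact(k=8)
  fact(k=7)
    fact(k=6)
      fact(k=5)
        fact(k=4)
          fact(k=3)
            fact(k=2)
              fact(k=1)
              -> return 1
            -> return 2
          -> return 6
        -> return 24
      -> return 120
    -> return 720
  -> return 5040
-> return 40320

Final answer: 40320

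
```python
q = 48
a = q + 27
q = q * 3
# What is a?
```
Trace:
  q=48
  q=48, a=75
  q=144, a=75

Final answer: 75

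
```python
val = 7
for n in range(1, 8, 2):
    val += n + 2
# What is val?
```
Trace:
  val=7
  val=10, n=1
  val=15, n=3
  val=22, n=5
  val=31, n=7

Final answer: 31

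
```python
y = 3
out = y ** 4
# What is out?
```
Trace:
  y=3
  y=3, out=81

Final answer: 81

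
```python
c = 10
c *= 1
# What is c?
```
Trace:
  c=10
  c=10

Final answer: 10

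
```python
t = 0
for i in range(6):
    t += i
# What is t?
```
Trace:
  t=0
  t=0, i=0
  t=1, i=1
  t=3, i=2
  t=6, i=3
  t=10, i=4
  t=15, i=5

Final answer: 15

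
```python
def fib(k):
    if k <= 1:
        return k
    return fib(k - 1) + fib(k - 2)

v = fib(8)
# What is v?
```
Call trace (a repeated sub-call is expanded the first time; later identical calls just restate its return value):
fib(k=8)
  fib(k=7)
    fib(k=6)
      fib(k=5)
        fib(k=4)
          fib(k=3)
            fib(k=2)
              fib(k=1)
              -> return 1
              fib(k=0)
              -> return 0
            -> return 1
            fib(k=1)
            -> return 1
          -> return 2
          fib(k=2) -> return 1  (same call as traced above)
        -> return 3
        fib(k=3) -> return 2  (same call as traced above)
      -> return 5
      fib(k=4) -> return 3  (same call as traced above)
    -> return 8
    fib(k=5) -> return 5  (same call as traced above)
  -> return 13
  fib(k=6) -> return 8  (same call as traced above)
-> return 21

Final answer: 21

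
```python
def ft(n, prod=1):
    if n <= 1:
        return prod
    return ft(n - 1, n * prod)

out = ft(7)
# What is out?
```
Call trace:
ft(n=7, prod=1)
  ft(n=6, prod=7)
    ft(n=5, prod=42)
      ft(n=4, prod=210)
        ft(n=3, prod=840)
          ft(n=2, prod=2520)
            ft(n=1, prod=5040)
            -> return 5040
          -> return 5040
        -> return 5040
      -> return 5040
    -> return 5040
  -> return 5040
-> return 5040

Final answer: 5040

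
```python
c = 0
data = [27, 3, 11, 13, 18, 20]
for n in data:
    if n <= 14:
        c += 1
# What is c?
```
Trace:
  c=0
  c=0, n=27
  c=1, n=3
  c=2, n=11
  c=3, n=13
  c=3, n=18
  c=3, n=20

Final answer: 3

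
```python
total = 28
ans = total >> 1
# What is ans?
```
Trace:
  total=28
  total=28, ans=14

Final answer: 14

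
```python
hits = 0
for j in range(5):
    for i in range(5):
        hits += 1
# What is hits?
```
Trace:
  hits=0
  hits=1, j=0, i=0
  hits=2, j=0, i=1
  hits=3, j=0, i=2
  hits=4, j=0, i=3
  hits=5, j=0, i=4
  hits=6, j=1, i=0
  hits=7, j=1, i=1
  hits=8, j=1, i=2
  hits=9, j=1, i=3
  hits=10, j=1, i=4
  hits=11, j=2, i=0
  hits=12, j=2, i=1
  hits=13, j=2, i=2
  hits=14, j=2, i=3
  hits=15, j=2, i=4
  hits=16, j=3, i=0
  hits=17, j=3, i=1
  hits=18, j=3, i=2
  hits=19, j=3, i=3
  hits=20, j=3, i=4
  hits=21, j=4, i=0
  hits=22, j=4, i=1
  hits=23, j=4, i=2
  hits=24, j=4, i=3
  hits=25, j=4, i=4

Final answer: 25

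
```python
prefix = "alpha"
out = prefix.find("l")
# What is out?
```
Trace:
  prefix='alpha'
  prefix='alpha', out=1

Final answer: 1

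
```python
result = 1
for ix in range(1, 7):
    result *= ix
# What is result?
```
Trace:
  result=1
  result=1, ix=1
  result=2, ix=2
  result=6, ix=3
  result=24, ix=4
  result=120, ix=5
  result=720, ix=6

Final answer: 720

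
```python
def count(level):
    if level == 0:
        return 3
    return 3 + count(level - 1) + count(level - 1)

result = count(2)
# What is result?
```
Call trace (a repeated sub-call is expanded the first time; later identical calls just restate its return value):
count(level=2)
  count(level=1)
    count(level=0)
    -> return 3
    count(level=0)
    -> return 3
  -> return 9
  count(level=1) -> return 9  (same call as traced above)
-> return 21

Final answer: 21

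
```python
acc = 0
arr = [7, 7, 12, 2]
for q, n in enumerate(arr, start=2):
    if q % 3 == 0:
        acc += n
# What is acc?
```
Trace:
  acc=0
  acc=0, q=2, n=7
  acc=7, q=3, n=7
  acc=7, q=4, n=12
  acc=7, q=5, n=2

Final answer: 7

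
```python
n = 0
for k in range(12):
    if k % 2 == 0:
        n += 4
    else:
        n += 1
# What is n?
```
Trace:
  n=0
  n=4, k=0
  n=5, k=1
  n=9, k=2
  n=10, k=3
  n=14, k=4
  n=15, k=5
  n=19, k=6
  n=20, k=7
  n=24, k=8
  n=25, k=9
  n=29, k=10
  n=30, k=11

Final answer: 30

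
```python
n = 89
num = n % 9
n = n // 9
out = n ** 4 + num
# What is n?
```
Trace:
  n=89
  n=89, num=8
  n=9, num=8
  n=9, num=8, out=6569

Final answer: 9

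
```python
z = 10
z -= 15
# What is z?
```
Trace:
  z=10
  z=-5

Final answer: -5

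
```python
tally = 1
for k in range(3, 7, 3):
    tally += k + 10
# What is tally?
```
Trace:
  tally=1
  tally=14, k=3
  tally=30, k=6

Final answer: 30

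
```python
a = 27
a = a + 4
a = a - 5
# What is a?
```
Trace:
  a=27
  a=31
  a=26

Final answer: 26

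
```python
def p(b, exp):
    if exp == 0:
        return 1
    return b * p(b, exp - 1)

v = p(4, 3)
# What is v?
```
Call trace:
p(b=4, exp=3)
  p(b=4, exp=2)
    p(b=4, exp=1)
      p(b=4, exp=0)
      -> return 1
    -> return 4
  -> return 16
-> return 64

Final answer: 64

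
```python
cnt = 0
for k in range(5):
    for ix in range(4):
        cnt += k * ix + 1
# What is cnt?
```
Trace:
  cnt=0
  cnt=1, k=0, ix=0
  cnt=2, k=0, ix=1
  cnt=3, k=0, ix=2
  cnt=4, k=0, ix=3
  cnt=5, k=1, ix=0
  cnt=7, k=1, ix=1
  cnt=10, k=1, ix=2
  cnt=14, k=1, ix=3
  cnt=15, k=2, ix=0
  cnt=18, k=2, ix=1
  cnt=23, k=2, ix=2
  cnt=30, k=2, ix=3
  cnt=31, k=3, ix=0
  cnt=35, k=3, ix=1
  cnt=42, k=3, ix=2
  cnt=52, k=3, ix=3
  cnt=53, k=4, ix=0
  cnt=58, k=4, ix=1
  cnt=67, k=4, ix=2
  cnt=80, k=4, ix=3

Final answer: 80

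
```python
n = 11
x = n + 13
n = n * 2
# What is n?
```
Trace:
  n=11
  n=11, x=24
  n=22, x=24

Final answer: 22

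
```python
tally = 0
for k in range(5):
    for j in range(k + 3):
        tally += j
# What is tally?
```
Trace:
  tally=0
  tally=0, k=0, j=0
  tally=1, k=0, j=1
  tally=3, k=0, j=2
  tally=3, k=1, j=0
  tally=4, k=1, j=1
  tally=6, k=1, j=2
  tally=9, k=1, j=3
  tally=9, k=2, j=0
  tally=10, k=2, j=1
  tally=12, k=2, j=2
  tally=15, k=2, j=3
  tally=19, k=2, j=4
  tally=19, k=3, j=0
  tally=20, k=3, j=1
  tally=22, k=3, j=2
  tally=25, k=3, j=3
  tally=29, k=3, j=4
  tally=34, k=3, j=5
  tally=34, k=4, j=0
  tally=35, k=4, j=1
  tally=37, k=4, j=2
  tally=40, k=4, j=3
  tally=44, k=4, j=4
  tally=49, k=4, j=5
  tally=55, k=4, j=6

Final answer: 55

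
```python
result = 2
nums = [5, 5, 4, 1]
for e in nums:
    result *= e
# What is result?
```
Trace:
  result=2
  result=10, e=5
  result=50, e=5
  result=200, e=4
  result=200, e=1

Final answer: 200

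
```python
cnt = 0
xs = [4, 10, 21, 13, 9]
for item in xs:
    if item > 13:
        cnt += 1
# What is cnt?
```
Trace:
  cnt=0
  cnt=0, item=4
  cnt=0, item=10
  cnt=1, item=21
  cnt=1, item=13
  cnt=1, item=9

Final answer: 1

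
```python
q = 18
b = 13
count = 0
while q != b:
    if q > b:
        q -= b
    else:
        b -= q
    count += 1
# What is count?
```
Trace:
  q=18
  q=18, b=13
  q=18, b=13, count=0
  q=5, b=13, count=1
  q=5, b=8, count=2
  q=5, b=3, count=3
  q=2, b=3, count=4
  q=2, b=1, count=5
  q=1, b=1, count=6

Final answer: 6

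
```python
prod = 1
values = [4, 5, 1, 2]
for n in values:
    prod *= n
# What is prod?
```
Trace:
  prod=1
  prod=4, n=4
  prod=20, n=5
  prod=20, n=1
  prod=40, n=2

Final answer: 40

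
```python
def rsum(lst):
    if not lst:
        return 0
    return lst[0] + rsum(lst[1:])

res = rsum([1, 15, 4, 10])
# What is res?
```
Call trace:
rsum(lst=[1, 15, 4, 10])
  rsum(lst=[15, 4, 10])
    rsum(lst=[4, 10])
      rsum(lst=[10])
        rsum(lst=[])
        -> return 0
      -> return 10
    -> return 14
  -> return 29
-> return 30

Final answer: 30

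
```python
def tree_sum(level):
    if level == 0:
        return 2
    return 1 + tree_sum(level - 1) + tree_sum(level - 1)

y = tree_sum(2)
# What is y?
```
Call trace (a repeated sub-call is expanded the first time; later identical calls just restate its return value):
tree_sum(level=2)
  tree_sum(level=1)
    tree_sum(level=0)
    -> return 2
    tree_sum(level=0)
    -> return 2
  -> return 5
  tree_sum(level=1) -> return 5  (same call as traced above)
-> return 11

Final answer: 11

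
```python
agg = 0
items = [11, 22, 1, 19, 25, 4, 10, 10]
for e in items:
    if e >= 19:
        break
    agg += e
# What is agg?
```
Trace:
  agg=0
  agg=11, e=11
  agg=11, e=22

Final answer: 11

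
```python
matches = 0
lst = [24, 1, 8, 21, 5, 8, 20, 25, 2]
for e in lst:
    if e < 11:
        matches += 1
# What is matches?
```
Trace:
  matches=0
  matches=0, e=24
  matches=1, e=1
  matches=2, e=8
  matches=2, e=21
  matches=3, e=5
  matches=4, e=8
  matches=4, e=20
  matches=4, e=25
  matches=5, e=2

Final answer: 5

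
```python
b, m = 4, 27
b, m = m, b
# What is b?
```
Trace:
  b=4, m=27
  b=27, m=4

Final answer: 27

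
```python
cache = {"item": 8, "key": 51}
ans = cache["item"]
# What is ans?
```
Trace:
  cache={'item': 8, 'key': 51}
  cache={'item': 8, 'key': 51}, ans=8

Final answer: 8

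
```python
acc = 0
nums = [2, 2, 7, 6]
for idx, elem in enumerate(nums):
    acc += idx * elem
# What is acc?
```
Trace:
  acc=0
  acc=0, idx=0, elem=2
  acc=2, idx=1, elem=2
  acc=16, idx=2, elem=7
  acc=34, idx=3, elem=6

Final answer: 34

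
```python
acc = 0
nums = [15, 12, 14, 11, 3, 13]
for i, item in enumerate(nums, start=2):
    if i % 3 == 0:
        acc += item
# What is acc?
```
Trace:
  acc=0
  acc=0, i=2, item=15
  acc=12, i=3, item=12
  acc=12, i=4, item=14
  acc=12, i=5, item=11
  acc=15, i=6, item=3
  acc=15, i=7, item=13

Final answer: 15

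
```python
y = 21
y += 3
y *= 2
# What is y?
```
Trace:
  y=21
  y=24
  y=48

Final answer: 48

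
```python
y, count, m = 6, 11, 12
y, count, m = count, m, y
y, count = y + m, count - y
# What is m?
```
Trace:
  y=6, count=11, m=12
  y=11, count=12, m=6
  y=17, count=1, m=6

Final answer: 6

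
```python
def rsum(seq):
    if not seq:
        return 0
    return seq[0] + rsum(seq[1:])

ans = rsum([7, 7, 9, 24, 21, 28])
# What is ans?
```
Call trace:
rsum(seq=[7, 7, 9, 24, 21, 28])
  rsum(seq=[7, 9, 24, 21, 28])
    rsum(seq=[9, 24, 21, 28])
      rsum(seq=[24, 21, 28])
        rsum(seq=[21, 28])
          rsum(seq=[28])
            rsum(seq=[])
            -> return 0
          -> return 28
        -> return 49
      -> return 73
    -> return 82
  -> return 89
-> return 96

Final answer: 96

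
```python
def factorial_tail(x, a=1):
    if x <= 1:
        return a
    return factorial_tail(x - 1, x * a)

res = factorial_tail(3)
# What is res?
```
Call trace:
factorial_tail(x=3, a=1)
  factorial_tail(x=2, a=3)
    factorial_tail(x=1, a=6)
    -> return 6
  -> return 6
-> return 6

Final answer: 6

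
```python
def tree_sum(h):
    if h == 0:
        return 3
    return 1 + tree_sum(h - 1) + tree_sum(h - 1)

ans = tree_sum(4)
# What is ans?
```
Call trace (a repeated sub-call is expanded the first time; later identical calls just restate its return value):
tree_sum(h=4)
  tree_sum(h=3)
    tree_sum(h=2)
      tree_sum(h=1)
        tree_sum(h=0)
        -> return 3
        tree_sum(h=0)
        -> return 3
      -> return 7
      tree_sum(h=1) -> return 7  (same call as traced above)
    -> return 15
    tree_sum(h=2) -> return 15  (same call as traced above)
  -> return 31
  tree_sum(h=3) -> return 31  (same call as traced above)
-> return 63

Final answer: 63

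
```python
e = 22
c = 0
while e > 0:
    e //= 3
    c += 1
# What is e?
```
Trace:
  e=22
  e=22, c=0
  e=7, c=1
  e=2, c=2
  e=0, c=3

Final answer: 0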